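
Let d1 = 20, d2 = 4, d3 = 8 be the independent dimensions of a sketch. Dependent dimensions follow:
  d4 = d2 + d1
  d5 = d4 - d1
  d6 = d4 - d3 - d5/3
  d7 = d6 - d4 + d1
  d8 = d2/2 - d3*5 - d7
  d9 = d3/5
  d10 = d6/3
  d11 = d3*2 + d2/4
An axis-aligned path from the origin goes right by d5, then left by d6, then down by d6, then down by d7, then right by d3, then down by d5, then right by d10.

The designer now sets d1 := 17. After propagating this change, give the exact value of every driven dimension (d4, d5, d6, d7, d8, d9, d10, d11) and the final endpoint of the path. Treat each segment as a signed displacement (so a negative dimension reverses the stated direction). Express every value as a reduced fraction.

Apply edit: d1 := 17
  d4 = d2 + d1 = 21
  d5 = d4 - d1 = 4
  d6 = d4 - d3 - d5/3 = 35/3
  d7 = d6 - d4 + d1 = 23/3
  d8 = d2/2 - d3*5 - d7 = -137/3
  d9 = d3/5 = 8/5
  d10 = d6/3 = 35/9
  d11 = d3*2 + d2/4 = 17
Walk from origin (0, 0):
  seg 1: right by d5 = 4 → (4, 0)
  seg 2: left by d6 = 35/3 → (-23/3, 0)
  seg 3: down by d6 = 35/3 → (-23/3, -35/3)
  seg 4: down by d7 = 23/3 → (-23/3, -58/3)
  seg 5: right by d3 = 8 → (1/3, -58/3)
  seg 6: down by d5 = 4 → (1/3, -70/3)
  seg 7: right by d10 = 35/9 → (38/9, -70/3)

d4 = 21
d5 = 4
d6 = 35/3
d7 = 23/3
d8 = -137/3
d9 = 8/5
d10 = 35/9
d11 = 17
endpoint = (38/9, -70/3)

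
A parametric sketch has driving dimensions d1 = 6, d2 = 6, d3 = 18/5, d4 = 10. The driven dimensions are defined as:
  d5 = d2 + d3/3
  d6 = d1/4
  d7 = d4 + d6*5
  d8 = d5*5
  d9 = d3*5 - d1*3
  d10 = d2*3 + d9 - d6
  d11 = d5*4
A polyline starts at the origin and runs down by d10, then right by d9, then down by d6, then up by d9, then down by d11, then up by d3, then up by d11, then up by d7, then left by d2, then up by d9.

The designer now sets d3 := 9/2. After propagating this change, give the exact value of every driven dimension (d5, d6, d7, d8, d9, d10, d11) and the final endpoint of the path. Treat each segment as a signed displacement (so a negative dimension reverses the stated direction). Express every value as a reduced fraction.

d5 = 15/2
d6 = 3/2
d7 = 35/2
d8 = 75/2
d9 = 9/2
d10 = 21
d11 = 30
endpoint = (-3/2, 17/2)

Apply edit: d3 := 9/2
  d5 = d2 + d3/3 = 15/2
  d6 = d1/4 = 3/2
  d7 = d4 + d6*5 = 35/2
  d8 = d5*5 = 75/2
  d9 = d3*5 - d1*3 = 9/2
  d10 = d2*3 + d9 - d6 = 21
  d11 = d5*4 = 30
Walk from origin (0, 0):
  seg 1: down by d10 = 21 → (0, -21)
  seg 2: right by d9 = 9/2 → (9/2, -21)
  seg 3: down by d6 = 3/2 → (9/2, -45/2)
  seg 4: up by d9 = 9/2 → (9/2, -18)
  seg 5: down by d11 = 30 → (9/2, -48)
  seg 6: up by d3 = 9/2 → (9/2, -87/2)
  seg 7: up by d11 = 30 → (9/2, -27/2)
  seg 8: up by d7 = 35/2 → (9/2, 4)
  seg 9: left by d2 = 6 → (-3/2, 4)
  seg 10: up by d9 = 9/2 → (-3/2, 17/2)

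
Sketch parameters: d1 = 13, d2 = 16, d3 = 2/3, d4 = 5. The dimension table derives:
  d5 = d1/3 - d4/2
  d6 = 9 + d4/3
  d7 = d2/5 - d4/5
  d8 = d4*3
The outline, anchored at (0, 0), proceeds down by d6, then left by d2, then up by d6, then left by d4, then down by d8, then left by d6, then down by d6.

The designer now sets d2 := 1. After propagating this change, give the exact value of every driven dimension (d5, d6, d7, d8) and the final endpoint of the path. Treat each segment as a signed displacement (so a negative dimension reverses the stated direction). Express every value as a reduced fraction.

Apply edit: d2 := 1
  d5 = d1/3 - d4/2 = 11/6
  d6 = 9 + d4/3 = 32/3
  d7 = d2/5 - d4/5 = -4/5
  d8 = d4*3 = 15
Walk from origin (0, 0):
  seg 1: down by d6 = 32/3 → (0, -32/3)
  seg 2: left by d2 = 1 → (-1, -32/3)
  seg 3: up by d6 = 32/3 → (-1, 0)
  seg 4: left by d4 = 5 → (-6, 0)
  seg 5: down by d8 = 15 → (-6, -15)
  seg 6: left by d6 = 32/3 → (-50/3, -15)
  seg 7: down by d6 = 32/3 → (-50/3, -77/3)

d5 = 11/6
d6 = 32/3
d7 = -4/5
d8 = 15
endpoint = (-50/3, -77/3)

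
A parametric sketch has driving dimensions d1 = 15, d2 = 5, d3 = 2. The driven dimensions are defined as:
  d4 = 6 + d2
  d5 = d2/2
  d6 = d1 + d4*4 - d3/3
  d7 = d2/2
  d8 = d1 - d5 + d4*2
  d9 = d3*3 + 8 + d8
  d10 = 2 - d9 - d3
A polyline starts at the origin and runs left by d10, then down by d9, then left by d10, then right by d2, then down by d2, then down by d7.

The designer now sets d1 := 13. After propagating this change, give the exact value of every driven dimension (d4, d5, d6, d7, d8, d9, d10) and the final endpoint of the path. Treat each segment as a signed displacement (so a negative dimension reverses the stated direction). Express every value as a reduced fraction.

d4 = 11
d5 = 5/2
d6 = 169/3
d7 = 5/2
d8 = 65/2
d9 = 93/2
d10 = -93/2
endpoint = (98, -54)

Apply edit: d1 := 13
  d4 = 6 + d2 = 11
  d5 = d2/2 = 5/2
  d6 = d1 + d4*4 - d3/3 = 169/3
  d7 = d2/2 = 5/2
  d8 = d1 - d5 + d4*2 = 65/2
  d9 = d3*3 + 8 + d8 = 93/2
  d10 = 2 - d9 - d3 = -93/2
Walk from origin (0, 0):
  seg 1: left by d10 = -93/2 → (93/2, 0)
  seg 2: down by d9 = 93/2 → (93/2, -93/2)
  seg 3: left by d10 = -93/2 → (93, -93/2)
  seg 4: right by d2 = 5 → (98, -93/2)
  seg 5: down by d2 = 5 → (98, -103/2)
  seg 6: down by d7 = 5/2 → (98, -54)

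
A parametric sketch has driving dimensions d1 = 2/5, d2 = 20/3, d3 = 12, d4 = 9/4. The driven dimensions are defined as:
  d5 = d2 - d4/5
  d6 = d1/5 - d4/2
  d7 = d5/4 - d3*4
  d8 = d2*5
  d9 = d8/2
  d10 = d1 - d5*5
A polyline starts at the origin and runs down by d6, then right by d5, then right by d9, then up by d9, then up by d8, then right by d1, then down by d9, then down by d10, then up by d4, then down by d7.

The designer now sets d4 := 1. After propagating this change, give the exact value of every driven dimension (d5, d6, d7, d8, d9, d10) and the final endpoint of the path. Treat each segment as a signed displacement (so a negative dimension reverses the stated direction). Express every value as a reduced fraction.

d5 = 97/15
d6 = -21/50
d7 = -2783/60
d8 = 100/3
d9 = 50/3
d10 = -479/15
endpoint = (353/15, 11307/100)

Apply edit: d4 := 1
  d5 = d2 - d4/5 = 97/15
  d6 = d1/5 - d4/2 = -21/50
  d7 = d5/4 - d3*4 = -2783/60
  d8 = d2*5 = 100/3
  d9 = d8/2 = 50/3
  d10 = d1 - d5*5 = -479/15
Walk from origin (0, 0):
  seg 1: down by d6 = -21/50 → (0, 21/50)
  seg 2: right by d5 = 97/15 → (97/15, 21/50)
  seg 3: right by d9 = 50/3 → (347/15, 21/50)
  seg 4: up by d9 = 50/3 → (347/15, 2563/150)
  seg 5: up by d8 = 100/3 → (347/15, 2521/50)
  seg 6: right by d1 = 2/5 → (353/15, 2521/50)
  seg 7: down by d9 = 50/3 → (353/15, 5063/150)
  seg 8: down by d10 = -479/15 → (353/15, 9853/150)
  seg 9: up by d4 = 1 → (353/15, 10003/150)
  seg 10: down by d7 = -2783/60 → (353/15, 11307/100)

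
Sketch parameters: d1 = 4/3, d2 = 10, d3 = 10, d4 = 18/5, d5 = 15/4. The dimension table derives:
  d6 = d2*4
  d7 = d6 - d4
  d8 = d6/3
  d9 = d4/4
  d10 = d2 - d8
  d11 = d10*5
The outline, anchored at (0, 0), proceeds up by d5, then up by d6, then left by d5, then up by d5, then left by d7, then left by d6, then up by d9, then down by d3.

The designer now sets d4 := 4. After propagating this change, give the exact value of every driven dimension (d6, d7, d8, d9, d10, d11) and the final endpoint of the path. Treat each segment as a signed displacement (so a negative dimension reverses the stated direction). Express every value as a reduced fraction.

Apply edit: d4 := 4
  d6 = d2*4 = 40
  d7 = d6 - d4 = 36
  d8 = d6/3 = 40/3
  d9 = d4/4 = 1
  d10 = d2 - d8 = -10/3
  d11 = d10*5 = -50/3
Walk from origin (0, 0):
  seg 1: up by d5 = 15/4 → (0, 15/4)
  seg 2: up by d6 = 40 → (0, 175/4)
  seg 3: left by d5 = 15/4 → (-15/4, 175/4)
  seg 4: up by d5 = 15/4 → (-15/4, 95/2)
  seg 5: left by d7 = 36 → (-159/4, 95/2)
  seg 6: left by d6 = 40 → (-319/4, 95/2)
  seg 7: up by d9 = 1 → (-319/4, 97/2)
  seg 8: down by d3 = 10 → (-319/4, 77/2)

d6 = 40
d7 = 36
d8 = 40/3
d9 = 1
d10 = -10/3
d11 = -50/3
endpoint = (-319/4, 77/2)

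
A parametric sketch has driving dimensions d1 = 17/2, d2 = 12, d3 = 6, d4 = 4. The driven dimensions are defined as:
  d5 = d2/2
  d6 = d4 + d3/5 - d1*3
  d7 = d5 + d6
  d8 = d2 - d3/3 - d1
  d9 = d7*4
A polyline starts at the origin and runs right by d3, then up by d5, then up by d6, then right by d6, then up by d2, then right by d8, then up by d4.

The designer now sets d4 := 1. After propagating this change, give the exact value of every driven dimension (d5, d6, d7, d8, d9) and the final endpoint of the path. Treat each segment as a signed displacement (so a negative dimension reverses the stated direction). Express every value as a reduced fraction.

d5 = 6
d6 = -233/10
d7 = -173/10
d8 = 3/2
d9 = -346/5
endpoint = (-79/5, -43/10)

Apply edit: d4 := 1
  d5 = d2/2 = 6
  d6 = d4 + d3/5 - d1*3 = -233/10
  d7 = d5 + d6 = -173/10
  d8 = d2 - d3/3 - d1 = 3/2
  d9 = d7*4 = -346/5
Walk from origin (0, 0):
  seg 1: right by d3 = 6 → (6, 0)
  seg 2: up by d5 = 6 → (6, 6)
  seg 3: up by d6 = -233/10 → (6, -173/10)
  seg 4: right by d6 = -233/10 → (-173/10, -173/10)
  seg 5: up by d2 = 12 → (-173/10, -53/10)
  seg 6: right by d8 = 3/2 → (-79/5, -53/10)
  seg 7: up by d4 = 1 → (-79/5, -43/10)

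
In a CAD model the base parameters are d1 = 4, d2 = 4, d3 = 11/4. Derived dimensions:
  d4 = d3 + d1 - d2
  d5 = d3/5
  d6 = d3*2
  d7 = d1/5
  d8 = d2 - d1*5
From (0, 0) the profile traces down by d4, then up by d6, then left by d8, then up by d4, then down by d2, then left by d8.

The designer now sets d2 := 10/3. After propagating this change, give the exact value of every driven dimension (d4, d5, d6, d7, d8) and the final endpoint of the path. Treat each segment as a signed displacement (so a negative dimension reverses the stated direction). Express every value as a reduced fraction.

Apply edit: d2 := 10/3
  d4 = d3 + d1 - d2 = 41/12
  d5 = d3/5 = 11/20
  d6 = d3*2 = 11/2
  d7 = d1/5 = 4/5
  d8 = d2 - d1*5 = -50/3
Walk from origin (0, 0):
  seg 1: down by d4 = 41/12 → (0, -41/12)
  seg 2: up by d6 = 11/2 → (0, 25/12)
  seg 3: left by d8 = -50/3 → (50/3, 25/12)
  seg 4: up by d4 = 41/12 → (50/3, 11/2)
  seg 5: down by d2 = 10/3 → (50/3, 13/6)
  seg 6: left by d8 = -50/3 → (100/3, 13/6)

d4 = 41/12
d5 = 11/20
d6 = 11/2
d7 = 4/5
d8 = -50/3
endpoint = (100/3, 13/6)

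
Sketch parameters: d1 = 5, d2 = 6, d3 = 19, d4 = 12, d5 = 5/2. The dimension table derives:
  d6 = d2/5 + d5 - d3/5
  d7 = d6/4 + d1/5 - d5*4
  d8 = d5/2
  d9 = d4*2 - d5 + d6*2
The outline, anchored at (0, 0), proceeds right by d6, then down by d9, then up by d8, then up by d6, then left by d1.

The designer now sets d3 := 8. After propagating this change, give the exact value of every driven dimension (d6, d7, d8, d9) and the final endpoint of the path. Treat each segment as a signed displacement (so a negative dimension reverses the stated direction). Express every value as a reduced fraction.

Apply edit: d3 := 8
  d6 = d2/5 + d5 - d3/5 = 21/10
  d7 = d6/4 + d1/5 - d5*4 = -339/40
  d8 = d5/2 = 5/4
  d9 = d4*2 - d5 + d6*2 = 257/10
Walk from origin (0, 0):
  seg 1: right by d6 = 21/10 → (21/10, 0)
  seg 2: down by d9 = 257/10 → (21/10, -257/10)
  seg 3: up by d8 = 5/4 → (21/10, -489/20)
  seg 4: up by d6 = 21/10 → (21/10, -447/20)
  seg 5: left by d1 = 5 → (-29/10, -447/20)

d6 = 21/10
d7 = -339/40
d8 = 5/4
d9 = 257/10
endpoint = (-29/10, -447/20)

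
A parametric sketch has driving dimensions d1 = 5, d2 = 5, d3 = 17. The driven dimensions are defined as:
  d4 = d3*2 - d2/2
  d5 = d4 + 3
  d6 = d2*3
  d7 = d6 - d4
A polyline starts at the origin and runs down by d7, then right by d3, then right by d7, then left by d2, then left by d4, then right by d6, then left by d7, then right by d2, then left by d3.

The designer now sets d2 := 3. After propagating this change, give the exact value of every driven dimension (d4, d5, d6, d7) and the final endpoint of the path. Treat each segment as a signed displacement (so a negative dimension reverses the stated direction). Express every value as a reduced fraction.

d4 = 65/2
d5 = 71/2
d6 = 9
d7 = -47/2
endpoint = (-47/2, 47/2)

Apply edit: d2 := 3
  d4 = d3*2 - d2/2 = 65/2
  d5 = d4 + 3 = 71/2
  d6 = d2*3 = 9
  d7 = d6 - d4 = -47/2
Walk from origin (0, 0):
  seg 1: down by d7 = -47/2 → (0, 47/2)
  seg 2: right by d3 = 17 → (17, 47/2)
  seg 3: right by d7 = -47/2 → (-13/2, 47/2)
  seg 4: left by d2 = 3 → (-19/2, 47/2)
  seg 5: left by d4 = 65/2 → (-42, 47/2)
  seg 6: right by d6 = 9 → (-33, 47/2)
  seg 7: left by d7 = -47/2 → (-19/2, 47/2)
  seg 8: right by d2 = 3 → (-13/2, 47/2)
  seg 9: left by d3 = 17 → (-47/2, 47/2)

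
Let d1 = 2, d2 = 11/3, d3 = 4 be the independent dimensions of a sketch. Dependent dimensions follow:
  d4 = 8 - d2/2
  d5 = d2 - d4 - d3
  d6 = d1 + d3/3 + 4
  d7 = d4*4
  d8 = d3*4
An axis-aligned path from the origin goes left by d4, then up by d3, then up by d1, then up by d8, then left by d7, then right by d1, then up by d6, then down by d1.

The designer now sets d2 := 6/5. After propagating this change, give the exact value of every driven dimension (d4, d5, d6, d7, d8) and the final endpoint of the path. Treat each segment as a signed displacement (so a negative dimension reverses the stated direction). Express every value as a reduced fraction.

Apply edit: d2 := 6/5
  d4 = 8 - d2/2 = 37/5
  d5 = d2 - d4 - d3 = -51/5
  d6 = d1 + d3/3 + 4 = 22/3
  d7 = d4*4 = 148/5
  d8 = d3*4 = 16
Walk from origin (0, 0):
  seg 1: left by d4 = 37/5 → (-37/5, 0)
  seg 2: up by d3 = 4 → (-37/5, 4)
  seg 3: up by d1 = 2 → (-37/5, 6)
  seg 4: up by d8 = 16 → (-37/5, 22)
  seg 5: left by d7 = 148/5 → (-37, 22)
  seg 6: right by d1 = 2 → (-35, 22)
  seg 7: up by d6 = 22/3 → (-35, 88/3)
  seg 8: down by d1 = 2 → (-35, 82/3)

d4 = 37/5
d5 = -51/5
d6 = 22/3
d7 = 148/5
d8 = 16
endpoint = (-35, 82/3)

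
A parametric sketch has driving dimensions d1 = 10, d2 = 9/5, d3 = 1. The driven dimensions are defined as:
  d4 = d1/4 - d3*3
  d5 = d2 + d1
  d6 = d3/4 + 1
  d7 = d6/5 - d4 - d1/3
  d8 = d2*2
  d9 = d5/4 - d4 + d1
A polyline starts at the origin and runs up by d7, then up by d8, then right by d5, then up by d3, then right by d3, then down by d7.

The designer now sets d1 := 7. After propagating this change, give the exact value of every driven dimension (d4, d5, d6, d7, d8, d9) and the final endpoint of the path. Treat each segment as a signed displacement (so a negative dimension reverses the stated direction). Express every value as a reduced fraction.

d4 = -5/4
d5 = 44/5
d6 = 5/4
d7 = -5/6
d8 = 18/5
d9 = 209/20
endpoint = (49/5, 23/5)

Apply edit: d1 := 7
  d4 = d1/4 - d3*3 = -5/4
  d5 = d2 + d1 = 44/5
  d6 = d3/4 + 1 = 5/4
  d7 = d6/5 - d4 - d1/3 = -5/6
  d8 = d2*2 = 18/5
  d9 = d5/4 - d4 + d1 = 209/20
Walk from origin (0, 0):
  seg 1: up by d7 = -5/6 → (0, -5/6)
  seg 2: up by d8 = 18/5 → (0, 83/30)
  seg 3: right by d5 = 44/5 → (44/5, 83/30)
  seg 4: up by d3 = 1 → (44/5, 113/30)
  seg 5: right by d3 = 1 → (49/5, 113/30)
  seg 6: down by d7 = -5/6 → (49/5, 23/5)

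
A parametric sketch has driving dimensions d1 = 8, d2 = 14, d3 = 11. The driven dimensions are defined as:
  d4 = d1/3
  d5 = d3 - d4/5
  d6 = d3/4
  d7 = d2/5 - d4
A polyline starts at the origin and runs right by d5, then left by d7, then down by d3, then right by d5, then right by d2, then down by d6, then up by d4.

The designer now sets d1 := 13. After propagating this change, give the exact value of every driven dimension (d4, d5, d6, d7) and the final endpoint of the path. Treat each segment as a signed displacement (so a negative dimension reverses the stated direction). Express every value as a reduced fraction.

Apply edit: d1 := 13
  d4 = d1/3 = 13/3
  d5 = d3 - d4/5 = 152/15
  d6 = d3/4 = 11/4
  d7 = d2/5 - d4 = -23/15
Walk from origin (0, 0):
  seg 1: right by d5 = 152/15 → (152/15, 0)
  seg 2: left by d7 = -23/15 → (35/3, 0)
  seg 3: down by d3 = 11 → (35/3, -11)
  seg 4: right by d5 = 152/15 → (109/5, -11)
  seg 5: right by d2 = 14 → (179/5, -11)
  seg 6: down by d6 = 11/4 → (179/5, -55/4)
  seg 7: up by d4 = 13/3 → (179/5, -113/12)

d4 = 13/3
d5 = 152/15
d6 = 11/4
d7 = -23/15
endpoint = (179/5, -113/12)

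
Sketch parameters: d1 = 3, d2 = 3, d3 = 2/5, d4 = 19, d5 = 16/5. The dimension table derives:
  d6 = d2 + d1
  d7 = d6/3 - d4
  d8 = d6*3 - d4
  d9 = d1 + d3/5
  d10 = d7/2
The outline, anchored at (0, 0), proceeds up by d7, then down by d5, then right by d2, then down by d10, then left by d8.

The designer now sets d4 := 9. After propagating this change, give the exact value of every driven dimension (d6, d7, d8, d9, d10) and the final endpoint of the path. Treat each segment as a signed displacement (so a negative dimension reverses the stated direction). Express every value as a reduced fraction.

Apply edit: d4 := 9
  d6 = d2 + d1 = 6
  d7 = d6/3 - d4 = -7
  d8 = d6*3 - d4 = 9
  d9 = d1 + d3/5 = 77/25
  d10 = d7/2 = -7/2
Walk from origin (0, 0):
  seg 1: up by d7 = -7 → (0, -7)
  seg 2: down by d5 = 16/5 → (0, -51/5)
  seg 3: right by d2 = 3 → (3, -51/5)
  seg 4: down by d10 = -7/2 → (3, -67/10)
  seg 5: left by d8 = 9 → (-6, -67/10)

d6 = 6
d7 = -7
d8 = 9
d9 = 77/25
d10 = -7/2
endpoint = (-6, -67/10)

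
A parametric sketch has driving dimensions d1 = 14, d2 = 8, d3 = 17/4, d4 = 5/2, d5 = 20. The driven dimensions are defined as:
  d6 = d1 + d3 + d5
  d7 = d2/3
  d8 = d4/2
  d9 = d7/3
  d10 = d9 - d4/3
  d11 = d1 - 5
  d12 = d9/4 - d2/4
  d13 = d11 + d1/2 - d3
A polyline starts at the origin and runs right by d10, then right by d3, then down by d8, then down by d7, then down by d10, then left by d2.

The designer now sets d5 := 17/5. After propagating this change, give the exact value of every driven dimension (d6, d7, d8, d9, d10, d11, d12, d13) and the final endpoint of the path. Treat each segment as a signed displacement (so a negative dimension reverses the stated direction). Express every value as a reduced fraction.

d6 = 433/20
d7 = 8/3
d8 = 5/4
d9 = 8/9
d10 = 1/18
d11 = 9
d12 = -16/9
d13 = 47/4
endpoint = (-133/36, -143/36)

Apply edit: d5 := 17/5
  d6 = d1 + d3 + d5 = 433/20
  d7 = d2/3 = 8/3
  d8 = d4/2 = 5/4
  d9 = d7/3 = 8/9
  d10 = d9 - d4/3 = 1/18
  d11 = d1 - 5 = 9
  d12 = d9/4 - d2/4 = -16/9
  d13 = d11 + d1/2 - d3 = 47/4
Walk from origin (0, 0):
  seg 1: right by d10 = 1/18 → (1/18, 0)
  seg 2: right by d3 = 17/4 → (155/36, 0)
  seg 3: down by d8 = 5/4 → (155/36, -5/4)
  seg 4: down by d7 = 8/3 → (155/36, -47/12)
  seg 5: down by d10 = 1/18 → (155/36, -143/36)
  seg 6: left by d2 = 8 → (-133/36, -143/36)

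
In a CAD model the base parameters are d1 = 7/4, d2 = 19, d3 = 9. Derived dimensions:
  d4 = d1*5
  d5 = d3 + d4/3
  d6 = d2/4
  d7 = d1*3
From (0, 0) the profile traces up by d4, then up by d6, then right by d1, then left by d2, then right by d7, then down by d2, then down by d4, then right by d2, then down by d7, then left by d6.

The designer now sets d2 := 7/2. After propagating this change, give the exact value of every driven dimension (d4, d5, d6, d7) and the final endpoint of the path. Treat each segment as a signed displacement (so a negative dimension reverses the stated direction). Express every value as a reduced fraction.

Apply edit: d2 := 7/2
  d4 = d1*5 = 35/4
  d5 = d3 + d4/3 = 143/12
  d6 = d2/4 = 7/8
  d7 = d1*3 = 21/4
Walk from origin (0, 0):
  seg 1: up by d4 = 35/4 → (0, 35/4)
  seg 2: up by d6 = 7/8 → (0, 77/8)
  seg 3: right by d1 = 7/4 → (7/4, 77/8)
  seg 4: left by d2 = 7/2 → (-7/4, 77/8)
  seg 5: right by d7 = 21/4 → (7/2, 77/8)
  seg 6: down by d2 = 7/2 → (7/2, 49/8)
  seg 7: down by d4 = 35/4 → (7/2, -21/8)
  seg 8: right by d2 = 7/2 → (7, -21/8)
  seg 9: down by d7 = 21/4 → (7, -63/8)
  seg 10: left by d6 = 7/8 → (49/8, -63/8)

d4 = 35/4
d5 = 143/12
d6 = 7/8
d7 = 21/4
endpoint = (49/8, -63/8)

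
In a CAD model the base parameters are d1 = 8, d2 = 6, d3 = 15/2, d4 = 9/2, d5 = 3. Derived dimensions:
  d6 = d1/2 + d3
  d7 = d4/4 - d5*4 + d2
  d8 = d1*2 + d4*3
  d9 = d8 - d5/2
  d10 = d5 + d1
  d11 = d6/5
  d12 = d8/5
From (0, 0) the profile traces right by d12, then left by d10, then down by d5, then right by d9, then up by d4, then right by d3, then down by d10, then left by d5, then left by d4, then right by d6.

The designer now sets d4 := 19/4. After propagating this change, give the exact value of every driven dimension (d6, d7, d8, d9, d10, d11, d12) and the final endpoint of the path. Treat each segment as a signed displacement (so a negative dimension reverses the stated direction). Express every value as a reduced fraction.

d6 = 23/2
d7 = -77/16
d8 = 121/4
d9 = 115/4
d10 = 11
d11 = 23/10
d12 = 121/20
endpoint = (701/20, -37/4)

Apply edit: d4 := 19/4
  d6 = d1/2 + d3 = 23/2
  d7 = d4/4 - d5*4 + d2 = -77/16
  d8 = d1*2 + d4*3 = 121/4
  d9 = d8 - d5/2 = 115/4
  d10 = d5 + d1 = 11
  d11 = d6/5 = 23/10
  d12 = d8/5 = 121/20
Walk from origin (0, 0):
  seg 1: right by d12 = 121/20 → (121/20, 0)
  seg 2: left by d10 = 11 → (-99/20, 0)
  seg 3: down by d5 = 3 → (-99/20, -3)
  seg 4: right by d9 = 115/4 → (119/5, -3)
  seg 5: up by d4 = 19/4 → (119/5, 7/4)
  seg 6: right by d3 = 15/2 → (313/10, 7/4)
  seg 7: down by d10 = 11 → (313/10, -37/4)
  seg 8: left by d5 = 3 → (283/10, -37/4)
  seg 9: left by d4 = 19/4 → (471/20, -37/4)
  seg 10: right by d6 = 23/2 → (701/20, -37/4)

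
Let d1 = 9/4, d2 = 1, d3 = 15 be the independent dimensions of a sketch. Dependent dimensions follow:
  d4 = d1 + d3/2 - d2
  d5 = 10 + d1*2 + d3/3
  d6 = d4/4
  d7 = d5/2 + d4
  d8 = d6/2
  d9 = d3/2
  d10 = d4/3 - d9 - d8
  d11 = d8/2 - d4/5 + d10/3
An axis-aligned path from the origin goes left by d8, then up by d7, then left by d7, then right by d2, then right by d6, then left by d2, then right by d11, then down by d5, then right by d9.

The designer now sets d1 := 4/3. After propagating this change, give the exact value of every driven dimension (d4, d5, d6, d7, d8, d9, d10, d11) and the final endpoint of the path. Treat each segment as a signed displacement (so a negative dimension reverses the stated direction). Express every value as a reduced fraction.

Apply edit: d1 := 4/3
  d4 = d1 + d3/2 - d2 = 47/6
  d5 = 10 + d1*2 + d3/3 = 53/3
  d6 = d4/4 = 47/24
  d7 = d5/2 + d4 = 50/3
  d8 = d6/2 = 47/48
  d9 = d3/2 = 15/2
  d10 = d4/3 - d9 - d8 = -845/144
  d11 = d8/2 - d4/5 + d10/3 = -13103/4320
Walk from origin (0, 0):
  seg 1: left by d8 = 47/48 → (-47/48, 0)
  seg 2: up by d7 = 50/3 → (-47/48, 50/3)
  seg 3: left by d7 = 50/3 → (-847/48, 50/3)
  seg 4: right by d2 = 1 → (-799/48, 50/3)
  seg 5: right by d6 = 47/24 → (-235/16, 50/3)
  seg 6: left by d2 = 1 → (-251/16, 50/3)
  seg 7: right by d11 = -13103/4320 → (-80873/4320, 50/3)
  seg 8: down by d5 = 53/3 → (-80873/4320, -1)
  seg 9: right by d9 = 15/2 → (-48473/4320, -1)

d4 = 47/6
d5 = 53/3
d6 = 47/24
d7 = 50/3
d8 = 47/48
d9 = 15/2
d10 = -845/144
d11 = -13103/4320
endpoint = (-48473/4320, -1)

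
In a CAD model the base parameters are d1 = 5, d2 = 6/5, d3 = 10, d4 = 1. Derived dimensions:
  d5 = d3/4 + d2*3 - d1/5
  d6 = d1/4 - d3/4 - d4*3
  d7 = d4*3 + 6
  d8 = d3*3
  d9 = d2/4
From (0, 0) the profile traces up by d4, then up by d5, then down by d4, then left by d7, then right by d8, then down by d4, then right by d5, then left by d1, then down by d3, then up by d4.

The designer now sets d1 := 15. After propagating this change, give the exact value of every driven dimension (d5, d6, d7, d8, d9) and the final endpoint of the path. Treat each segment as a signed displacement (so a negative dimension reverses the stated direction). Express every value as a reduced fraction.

Apply edit: d1 := 15
  d5 = d3/4 + d2*3 - d1/5 = 31/10
  d6 = d1/4 - d3/4 - d4*3 = -7/4
  d7 = d4*3 + 6 = 9
  d8 = d3*3 = 30
  d9 = d2/4 = 3/10
Walk from origin (0, 0):
  seg 1: up by d4 = 1 → (0, 1)
  seg 2: up by d5 = 31/10 → (0, 41/10)
  seg 3: down by d4 = 1 → (0, 31/10)
  seg 4: left by d7 = 9 → (-9, 31/10)
  seg 5: right by d8 = 30 → (21, 31/10)
  seg 6: down by d4 = 1 → (21, 21/10)
  seg 7: right by d5 = 31/10 → (241/10, 21/10)
  seg 8: left by d1 = 15 → (91/10, 21/10)
  seg 9: down by d3 = 10 → (91/10, -79/10)
  seg 10: up by d4 = 1 → (91/10, -69/10)

d5 = 31/10
d6 = -7/4
d7 = 9
d8 = 30
d9 = 3/10
endpoint = (91/10, -69/10)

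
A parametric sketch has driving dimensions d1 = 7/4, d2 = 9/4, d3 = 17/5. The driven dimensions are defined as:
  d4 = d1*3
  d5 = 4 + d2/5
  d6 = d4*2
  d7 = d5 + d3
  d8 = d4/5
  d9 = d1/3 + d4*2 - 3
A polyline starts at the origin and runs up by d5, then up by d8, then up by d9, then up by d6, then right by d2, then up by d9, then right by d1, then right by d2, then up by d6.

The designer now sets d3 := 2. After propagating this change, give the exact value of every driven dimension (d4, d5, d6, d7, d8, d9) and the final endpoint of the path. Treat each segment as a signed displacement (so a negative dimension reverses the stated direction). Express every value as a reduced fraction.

d4 = 21/4
d5 = 89/20
d6 = 21/2
d7 = 129/20
d8 = 21/20
d9 = 97/12
endpoint = (25/4, 128/3)

Apply edit: d3 := 2
  d4 = d1*3 = 21/4
  d5 = 4 + d2/5 = 89/20
  d6 = d4*2 = 21/2
  d7 = d5 + d3 = 129/20
  d8 = d4/5 = 21/20
  d9 = d1/3 + d4*2 - 3 = 97/12
Walk from origin (0, 0):
  seg 1: up by d5 = 89/20 → (0, 89/20)
  seg 2: up by d8 = 21/20 → (0, 11/2)
  seg 3: up by d9 = 97/12 → (0, 163/12)
  seg 4: up by d6 = 21/2 → (0, 289/12)
  seg 5: right by d2 = 9/4 → (9/4, 289/12)
  seg 6: up by d9 = 97/12 → (9/4, 193/6)
  seg 7: right by d1 = 7/4 → (4, 193/6)
  seg 8: right by d2 = 9/4 → (25/4, 193/6)
  seg 9: up by d6 = 21/2 → (25/4, 128/3)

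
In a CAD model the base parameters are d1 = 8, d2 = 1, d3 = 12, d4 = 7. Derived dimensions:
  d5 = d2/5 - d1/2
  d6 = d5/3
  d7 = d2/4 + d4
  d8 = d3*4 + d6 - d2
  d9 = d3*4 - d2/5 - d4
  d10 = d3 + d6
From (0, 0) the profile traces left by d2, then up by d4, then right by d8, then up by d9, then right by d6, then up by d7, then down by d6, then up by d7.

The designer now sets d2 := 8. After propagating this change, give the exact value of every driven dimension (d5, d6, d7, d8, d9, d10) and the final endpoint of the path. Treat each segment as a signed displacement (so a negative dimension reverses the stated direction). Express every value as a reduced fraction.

d5 = -12/5
d6 = -4/5
d7 = 9
d8 = 196/5
d9 = 197/5
d10 = 56/5
endpoint = (152/5, 326/5)

Apply edit: d2 := 8
  d5 = d2/5 - d1/2 = -12/5
  d6 = d5/3 = -4/5
  d7 = d2/4 + d4 = 9
  d8 = d3*4 + d6 - d2 = 196/5
  d9 = d3*4 - d2/5 - d4 = 197/5
  d10 = d3 + d6 = 56/5
Walk from origin (0, 0):
  seg 1: left by d2 = 8 → (-8, 0)
  seg 2: up by d4 = 7 → (-8, 7)
  seg 3: right by d8 = 196/5 → (156/5, 7)
  seg 4: up by d9 = 197/5 → (156/5, 232/5)
  seg 5: right by d6 = -4/5 → (152/5, 232/5)
  seg 6: up by d7 = 9 → (152/5, 277/5)
  seg 7: down by d6 = -4/5 → (152/5, 281/5)
  seg 8: up by d7 = 9 → (152/5, 326/5)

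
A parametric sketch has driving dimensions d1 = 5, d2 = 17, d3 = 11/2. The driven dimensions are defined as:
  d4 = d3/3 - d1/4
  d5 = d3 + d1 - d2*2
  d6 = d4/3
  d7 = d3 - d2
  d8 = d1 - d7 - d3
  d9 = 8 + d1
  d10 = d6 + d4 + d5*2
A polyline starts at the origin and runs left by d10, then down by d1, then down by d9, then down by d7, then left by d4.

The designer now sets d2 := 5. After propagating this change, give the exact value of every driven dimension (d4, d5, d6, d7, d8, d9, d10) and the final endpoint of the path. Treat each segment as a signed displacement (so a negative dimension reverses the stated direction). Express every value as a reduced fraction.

d4 = 7/12
d5 = 1/2
d6 = 7/36
d7 = 1/2
d8 = -1
d9 = 13
d10 = 16/9
endpoint = (-85/36, -37/2)

Apply edit: d2 := 5
  d4 = d3/3 - d1/4 = 7/12
  d5 = d3 + d1 - d2*2 = 1/2
  d6 = d4/3 = 7/36
  d7 = d3 - d2 = 1/2
  d8 = d1 - d7 - d3 = -1
  d9 = 8 + d1 = 13
  d10 = d6 + d4 + d5*2 = 16/9
Walk from origin (0, 0):
  seg 1: left by d10 = 16/9 → (-16/9, 0)
  seg 2: down by d1 = 5 → (-16/9, -5)
  seg 3: down by d9 = 13 → (-16/9, -18)
  seg 4: down by d7 = 1/2 → (-16/9, -37/2)
  seg 5: left by d4 = 7/12 → (-85/36, -37/2)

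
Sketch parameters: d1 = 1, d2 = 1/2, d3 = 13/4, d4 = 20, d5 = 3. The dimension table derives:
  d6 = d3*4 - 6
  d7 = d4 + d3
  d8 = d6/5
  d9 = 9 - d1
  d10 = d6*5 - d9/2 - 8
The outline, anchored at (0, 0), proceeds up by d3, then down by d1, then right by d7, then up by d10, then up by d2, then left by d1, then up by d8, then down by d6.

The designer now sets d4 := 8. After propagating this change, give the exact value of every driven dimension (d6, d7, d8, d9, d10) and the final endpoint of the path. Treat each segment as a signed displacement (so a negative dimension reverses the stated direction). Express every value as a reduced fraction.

Apply edit: d4 := 8
  d6 = d3*4 - 6 = 7
  d7 = d4 + d3 = 45/4
  d8 = d6/5 = 7/5
  d9 = 9 - d1 = 8
  d10 = d6*5 - d9/2 - 8 = 23
Walk from origin (0, 0):
  seg 1: up by d3 = 13/4 → (0, 13/4)
  seg 2: down by d1 = 1 → (0, 9/4)
  seg 3: right by d7 = 45/4 → (45/4, 9/4)
  seg 4: up by d10 = 23 → (45/4, 101/4)
  seg 5: up by d2 = 1/2 → (45/4, 103/4)
  seg 6: left by d1 = 1 → (41/4, 103/4)
  seg 7: up by d8 = 7/5 → (41/4, 543/20)
  seg 8: down by d6 = 7 → (41/4, 403/20)

d6 = 7
d7 = 45/4
d8 = 7/5
d9 = 8
d10 = 23
endpoint = (41/4, 403/20)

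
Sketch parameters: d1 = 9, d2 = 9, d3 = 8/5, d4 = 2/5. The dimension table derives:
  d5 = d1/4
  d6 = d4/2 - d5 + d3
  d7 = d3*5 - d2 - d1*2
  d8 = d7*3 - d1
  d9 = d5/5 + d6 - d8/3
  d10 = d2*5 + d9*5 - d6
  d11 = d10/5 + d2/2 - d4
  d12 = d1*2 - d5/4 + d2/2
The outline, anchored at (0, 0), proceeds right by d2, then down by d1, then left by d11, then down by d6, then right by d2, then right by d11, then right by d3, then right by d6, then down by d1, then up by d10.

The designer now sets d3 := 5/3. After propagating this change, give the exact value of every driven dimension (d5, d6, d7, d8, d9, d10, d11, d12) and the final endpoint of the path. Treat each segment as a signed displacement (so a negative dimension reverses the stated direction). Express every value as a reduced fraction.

d5 = 9/4
d6 = -23/60
d7 = -56/3
d8 = -65
d9 = 326/15
d10 = 3081/20
d11 = 3491/100
d12 = 351/16
endpoint = (1157/60, 4093/30)

Apply edit: d3 := 5/3
  d5 = d1/4 = 9/4
  d6 = d4/2 - d5 + d3 = -23/60
  d7 = d3*5 - d2 - d1*2 = -56/3
  d8 = d7*3 - d1 = -65
  d9 = d5/5 + d6 - d8/3 = 326/15
  d10 = d2*5 + d9*5 - d6 = 3081/20
  d11 = d10/5 + d2/2 - d4 = 3491/100
  d12 = d1*2 - d5/4 + d2/2 = 351/16
Walk from origin (0, 0):
  seg 1: right by d2 = 9 → (9, 0)
  seg 2: down by d1 = 9 → (9, -9)
  seg 3: left by d11 = 3491/100 → (-2591/100, -9)
  seg 4: down by d6 = -23/60 → (-2591/100, -517/60)
  seg 5: right by d2 = 9 → (-1691/100, -517/60)
  seg 6: right by d11 = 3491/100 → (18, -517/60)
  seg 7: right by d3 = 5/3 → (59/3, -517/60)
  seg 8: right by d6 = -23/60 → (1157/60, -517/60)
  seg 9: down by d1 = 9 → (1157/60, -1057/60)
  seg 10: up by d10 = 3081/20 → (1157/60, 4093/30)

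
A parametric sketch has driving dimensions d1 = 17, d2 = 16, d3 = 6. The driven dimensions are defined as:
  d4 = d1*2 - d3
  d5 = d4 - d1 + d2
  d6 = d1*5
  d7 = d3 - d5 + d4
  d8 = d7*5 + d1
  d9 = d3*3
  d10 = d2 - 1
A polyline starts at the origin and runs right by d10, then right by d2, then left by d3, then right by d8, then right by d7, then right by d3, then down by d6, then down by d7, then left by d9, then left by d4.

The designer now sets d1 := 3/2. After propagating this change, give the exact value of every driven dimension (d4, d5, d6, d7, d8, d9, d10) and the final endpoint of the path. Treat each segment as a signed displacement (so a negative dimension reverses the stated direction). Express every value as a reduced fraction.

d4 = -3
d5 = 23/2
d6 = 15/2
d7 = -17/2
d8 = -41
d9 = 18
d10 = 15
endpoint = (-67/2, 1)

Apply edit: d1 := 3/2
  d4 = d1*2 - d3 = -3
  d5 = d4 - d1 + d2 = 23/2
  d6 = d1*5 = 15/2
  d7 = d3 - d5 + d4 = -17/2
  d8 = d7*5 + d1 = -41
  d9 = d3*3 = 18
  d10 = d2 - 1 = 15
Walk from origin (0, 0):
  seg 1: right by d10 = 15 → (15, 0)
  seg 2: right by d2 = 16 → (31, 0)
  seg 3: left by d3 = 6 → (25, 0)
  seg 4: right by d8 = -41 → (-16, 0)
  seg 5: right by d7 = -17/2 → (-49/2, 0)
  seg 6: right by d3 = 6 → (-37/2, 0)
  seg 7: down by d6 = 15/2 → (-37/2, -15/2)
  seg 8: down by d7 = -17/2 → (-37/2, 1)
  seg 9: left by d9 = 18 → (-73/2, 1)
  seg 10: left by d4 = -3 → (-67/2, 1)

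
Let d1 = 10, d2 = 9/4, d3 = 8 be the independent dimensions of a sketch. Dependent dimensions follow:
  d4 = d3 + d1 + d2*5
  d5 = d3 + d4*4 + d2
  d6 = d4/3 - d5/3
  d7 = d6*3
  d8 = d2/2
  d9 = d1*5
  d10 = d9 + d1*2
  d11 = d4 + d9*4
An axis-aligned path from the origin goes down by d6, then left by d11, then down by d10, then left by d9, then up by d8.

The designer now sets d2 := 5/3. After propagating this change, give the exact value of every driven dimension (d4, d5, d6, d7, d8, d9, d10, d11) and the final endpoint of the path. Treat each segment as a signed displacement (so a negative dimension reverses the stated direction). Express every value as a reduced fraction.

Apply edit: d2 := 5/3
  d4 = d3 + d1 + d2*5 = 79/3
  d5 = d3 + d4*4 + d2 = 115
  d6 = d4/3 - d5/3 = -266/9
  d7 = d6*3 = -266/3
  d8 = d2/2 = 5/6
  d9 = d1*5 = 50
  d10 = d9 + d1*2 = 70
  d11 = d4 + d9*4 = 679/3
Walk from origin (0, 0):
  seg 1: down by d6 = -266/9 → (0, 266/9)
  seg 2: left by d11 = 679/3 → (-679/3, 266/9)
  seg 3: down by d10 = 70 → (-679/3, -364/9)
  seg 4: left by d9 = 50 → (-829/3, -364/9)
  seg 5: up by d8 = 5/6 → (-829/3, -713/18)

d4 = 79/3
d5 = 115
d6 = -266/9
d7 = -266/3
d8 = 5/6
d9 = 50
d10 = 70
d11 = 679/3
endpoint = (-829/3, -713/18)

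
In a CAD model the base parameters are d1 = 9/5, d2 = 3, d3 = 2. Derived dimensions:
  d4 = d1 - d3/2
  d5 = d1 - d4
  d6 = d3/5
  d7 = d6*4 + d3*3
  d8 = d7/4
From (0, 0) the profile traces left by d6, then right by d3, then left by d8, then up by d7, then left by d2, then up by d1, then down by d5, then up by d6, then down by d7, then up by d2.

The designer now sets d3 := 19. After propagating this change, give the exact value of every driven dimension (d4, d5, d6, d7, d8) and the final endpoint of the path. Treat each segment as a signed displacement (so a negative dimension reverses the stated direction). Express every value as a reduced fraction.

d4 = -77/10
d5 = 19/2
d6 = 19/5
d7 = 361/5
d8 = 361/20
endpoint = (-117/20, -9/10)

Apply edit: d3 := 19
  d4 = d1 - d3/2 = -77/10
  d5 = d1 - d4 = 19/2
  d6 = d3/5 = 19/5
  d7 = d6*4 + d3*3 = 361/5
  d8 = d7/4 = 361/20
Walk from origin (0, 0):
  seg 1: left by d6 = 19/5 → (-19/5, 0)
  seg 2: right by d3 = 19 → (76/5, 0)
  seg 3: left by d8 = 361/20 → (-57/20, 0)
  seg 4: up by d7 = 361/5 → (-57/20, 361/5)
  seg 5: left by d2 = 3 → (-117/20, 361/5)
  seg 6: up by d1 = 9/5 → (-117/20, 74)
  seg 7: down by d5 = 19/2 → (-117/20, 129/2)
  seg 8: up by d6 = 19/5 → (-117/20, 683/10)
  seg 9: down by d7 = 361/5 → (-117/20, -39/10)
  seg 10: up by d2 = 3 → (-117/20, -9/10)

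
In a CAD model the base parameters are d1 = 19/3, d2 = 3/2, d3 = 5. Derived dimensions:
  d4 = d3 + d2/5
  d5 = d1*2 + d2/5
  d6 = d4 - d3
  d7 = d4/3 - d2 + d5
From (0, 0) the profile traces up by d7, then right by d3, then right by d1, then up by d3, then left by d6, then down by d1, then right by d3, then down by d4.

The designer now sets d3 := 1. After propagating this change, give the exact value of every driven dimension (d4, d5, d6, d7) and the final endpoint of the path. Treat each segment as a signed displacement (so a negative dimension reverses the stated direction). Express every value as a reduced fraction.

Apply edit: d3 := 1
  d4 = d3 + d2/5 = 13/10
  d5 = d1*2 + d2/5 = 389/30
  d6 = d4 - d3 = 3/10
  d7 = d4/3 - d2 + d5 = 119/10
Walk from origin (0, 0):
  seg 1: up by d7 = 119/10 → (0, 119/10)
  seg 2: right by d3 = 1 → (1, 119/10)
  seg 3: right by d1 = 19/3 → (22/3, 119/10)
  seg 4: up by d3 = 1 → (22/3, 129/10)
  seg 5: left by d6 = 3/10 → (211/30, 129/10)
  seg 6: down by d1 = 19/3 → (211/30, 197/30)
  seg 7: right by d3 = 1 → (241/30, 197/30)
  seg 8: down by d4 = 13/10 → (241/30, 79/15)

d4 = 13/10
d5 = 389/30
d6 = 3/10
d7 = 119/10
endpoint = (241/30, 79/15)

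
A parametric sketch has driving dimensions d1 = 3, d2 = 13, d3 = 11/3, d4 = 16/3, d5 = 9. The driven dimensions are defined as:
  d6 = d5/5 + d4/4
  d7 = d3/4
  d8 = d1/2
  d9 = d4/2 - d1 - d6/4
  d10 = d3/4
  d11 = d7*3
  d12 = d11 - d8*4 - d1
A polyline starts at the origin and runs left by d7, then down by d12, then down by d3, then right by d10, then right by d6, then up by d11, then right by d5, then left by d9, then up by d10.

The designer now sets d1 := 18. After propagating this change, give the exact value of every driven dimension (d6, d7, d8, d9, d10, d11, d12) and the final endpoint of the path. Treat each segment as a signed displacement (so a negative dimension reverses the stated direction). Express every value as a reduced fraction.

Apply edit: d1 := 18
  d6 = d5/5 + d4/4 = 47/15
  d7 = d3/4 = 11/12
  d8 = d1/2 = 9
  d9 = d4/2 - d1 - d6/4 = -967/60
  d10 = d3/4 = 11/12
  d11 = d7*3 = 11/4
  d12 = d11 - d8*4 - d1 = -205/4
Walk from origin (0, 0):
  seg 1: left by d7 = 11/12 → (-11/12, 0)
  seg 2: down by d12 = -205/4 → (-11/12, 205/4)
  seg 3: down by d3 = 11/3 → (-11/12, 571/12)
  seg 4: right by d10 = 11/12 → (0, 571/12)
  seg 5: right by d6 = 47/15 → (47/15, 571/12)
  seg 6: up by d11 = 11/4 → (47/15, 151/3)
  seg 7: right by d5 = 9 → (182/15, 151/3)
  seg 8: left by d9 = -967/60 → (113/4, 151/3)
  seg 9: up by d10 = 11/12 → (113/4, 205/4)

d6 = 47/15
d7 = 11/12
d8 = 9
d9 = -967/60
d10 = 11/12
d11 = 11/4
d12 = -205/4
endpoint = (113/4, 205/4)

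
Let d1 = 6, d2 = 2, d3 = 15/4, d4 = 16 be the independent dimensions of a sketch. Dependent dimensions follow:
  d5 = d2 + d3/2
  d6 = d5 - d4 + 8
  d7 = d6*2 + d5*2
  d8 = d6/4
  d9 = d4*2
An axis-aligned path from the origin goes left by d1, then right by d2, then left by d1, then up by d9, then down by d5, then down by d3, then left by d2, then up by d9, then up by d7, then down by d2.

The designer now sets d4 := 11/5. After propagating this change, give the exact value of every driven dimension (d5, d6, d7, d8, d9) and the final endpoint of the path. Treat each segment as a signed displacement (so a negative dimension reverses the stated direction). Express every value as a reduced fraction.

Apply edit: d4 := 11/5
  d5 = d2 + d3/2 = 31/8
  d6 = d5 - d4 + 8 = 387/40
  d7 = d6*2 + d5*2 = 271/10
  d8 = d6/4 = 387/160
  d9 = d4*2 = 22/5
Walk from origin (0, 0):
  seg 1: left by d1 = 6 → (-6, 0)
  seg 2: right by d2 = 2 → (-4, 0)
  seg 3: left by d1 = 6 → (-10, 0)
  seg 4: up by d9 = 22/5 → (-10, 22/5)
  seg 5: down by d5 = 31/8 → (-10, 21/40)
  seg 6: down by d3 = 15/4 → (-10, -129/40)
  seg 7: left by d2 = 2 → (-12, -129/40)
  seg 8: up by d9 = 22/5 → (-12, 47/40)
  seg 9: up by d7 = 271/10 → (-12, 1131/40)
  seg 10: down by d2 = 2 → (-12, 1051/40)

d5 = 31/8
d6 = 387/40
d7 = 271/10
d8 = 387/160
d9 = 22/5
endpoint = (-12, 1051/40)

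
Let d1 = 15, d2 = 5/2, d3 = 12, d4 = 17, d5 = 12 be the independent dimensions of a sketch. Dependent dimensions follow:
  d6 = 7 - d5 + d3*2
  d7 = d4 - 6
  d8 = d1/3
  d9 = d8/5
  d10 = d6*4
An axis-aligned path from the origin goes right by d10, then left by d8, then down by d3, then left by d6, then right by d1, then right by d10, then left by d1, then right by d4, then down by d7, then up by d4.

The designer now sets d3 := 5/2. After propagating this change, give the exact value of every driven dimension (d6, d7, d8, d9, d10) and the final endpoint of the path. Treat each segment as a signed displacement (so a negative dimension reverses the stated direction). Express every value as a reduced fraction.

d6 = 0
d7 = 11
d8 = 5
d9 = 1
d10 = 0
endpoint = (12, 7/2)

Apply edit: d3 := 5/2
  d6 = 7 - d5 + d3*2 = 0
  d7 = d4 - 6 = 11
  d8 = d1/3 = 5
  d9 = d8/5 = 1
  d10 = d6*4 = 0
Walk from origin (0, 0):
  seg 1: right by d10 = 0 → (0, 0)
  seg 2: left by d8 = 5 → (-5, 0)
  seg 3: down by d3 = 5/2 → (-5, -5/2)
  seg 4: left by d6 = 0 → (-5, -5/2)
  seg 5: right by d1 = 15 → (10, -5/2)
  seg 6: right by d10 = 0 → (10, -5/2)
  seg 7: left by d1 = 15 → (-5, -5/2)
  seg 8: right by d4 = 17 → (12, -5/2)
  seg 9: down by d7 = 11 → (12, -27/2)
  seg 10: up by d4 = 17 → (12, 7/2)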